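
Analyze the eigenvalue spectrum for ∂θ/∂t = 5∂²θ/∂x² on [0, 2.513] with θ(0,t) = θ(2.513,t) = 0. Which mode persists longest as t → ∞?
Eigenvalues: λₙ = 5n²π²/2.513².
First three modes:
  n=1: λ₁ = 5π²/2.513² ≈ 7.814
  n=2: λ₂ = 20π²/2.513² ≈ 31.257 (4× faster decay)
  n=3: λ₃ = 45π²/2.513² ≈ 70.328 (9× faster decay)
As t → ∞, higher modes decay exponentially faster. The n=1 mode dominates: θ ~ c₁ sin(πx/2.513) e^{-λ₁t}.
Decay rate: λ₁ = 5π²/2.513² ≈ 7.814.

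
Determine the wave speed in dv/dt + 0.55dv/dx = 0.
Speed = 0.55. Information travels along x - 0.55t = const (rightward).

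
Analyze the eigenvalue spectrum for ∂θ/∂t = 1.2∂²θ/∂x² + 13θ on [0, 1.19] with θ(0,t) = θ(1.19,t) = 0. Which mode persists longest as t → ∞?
Eigenvalues: λₙ = 1.2n²π²/1.19² - 13.
First three modes:
  n=1: λ₁ = 1.2π²/1.19² - 13 ≈ -4.637
  n=2: λ₂ = 4.8π²/1.19² - 13 ≈ 20.454
  n=3: λ₃ = 10.8π²/1.19² - 13 ≈ 62.271
Since 1.2π²/1.19² ≈ 8.363 < 13, λ₁ < 0.
The n=1 mode grows fastest (−λₙ is largest for n=1) → dominates.
Asymptotic: θ ~ c₁ sin(πx/1.19) e^{4.637t} (exponential growth at rate −λ₁ ≈ 4.637).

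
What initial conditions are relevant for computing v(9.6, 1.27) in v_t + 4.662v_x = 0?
A single point: x = 3.67926. The characteristic through (9.6, 1.27) is x - 4.662t = const, so x = 9.6 - 4.662·1.27 = 3.67926.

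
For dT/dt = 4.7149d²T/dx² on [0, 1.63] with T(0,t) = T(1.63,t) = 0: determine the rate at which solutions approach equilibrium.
Eigenvalues: λₙ = 4.7149n²π²/1.63².
First three modes:
  n=1: λ₁ = 4.7149π²/1.63² ≈ 17.514
  n=2: λ₂ = 18.8596π²/1.63² ≈ 70.058 (4× faster decay)
  n=3: λ₃ = 42.4341π²/1.63² ≈ 157.63 (9× faster decay)
As t → ∞, higher modes decay exponentially faster. The n=1 mode dominates: T ~ c₁ sin(πx/1.63) e^{-λ₁t}.
Decay rate: λ₁ = 4.7149π²/1.63² ≈ 17.514.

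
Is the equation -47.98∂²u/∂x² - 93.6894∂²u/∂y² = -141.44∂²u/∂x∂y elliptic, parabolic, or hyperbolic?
Rewriting in standard form: -47.98∂²u/∂x² + 141.44∂²u/∂x∂y - 93.6894∂²u/∂y² = 0. Computing B² - 4AC with A = -47.98, B = 141.44, C = -93.6894: discriminant = 2024.403952 (positive). Answer: hyperbolic.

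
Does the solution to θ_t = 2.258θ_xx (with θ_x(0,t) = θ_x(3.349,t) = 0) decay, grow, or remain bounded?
θ → constant (steady state). Heat is conserved (no flux at boundaries); solution approaches the spatial average.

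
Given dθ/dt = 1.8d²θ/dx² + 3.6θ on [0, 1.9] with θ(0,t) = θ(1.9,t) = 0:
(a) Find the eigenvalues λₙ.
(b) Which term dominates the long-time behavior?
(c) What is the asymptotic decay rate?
Eigenvalues: λₙ = 1.8n²π²/1.9² - 3.6.
First three modes:
  n=1: λ₁ = 1.8π²/1.9² - 3.6 ≈ 1.321
  n=2: λ₂ = 7.2π²/1.9² - 3.6 ≈ 16.085
  n=3: λ₃ = 16.2π²/1.9² - 3.6 ≈ 40.69
Since 1.8π²/1.9² ≈ 4.921 > 3.6, all λₙ > 0.
The n=1 mode decays slowest → dominates as t → ∞.
Asymptotic: θ ~ c₁ sin(πx/1.9) e^{-λ₁t} with decay rate λ₁ ≈ 1.321.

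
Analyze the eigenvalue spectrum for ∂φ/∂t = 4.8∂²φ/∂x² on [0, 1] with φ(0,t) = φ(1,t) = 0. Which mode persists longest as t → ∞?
Eigenvalues: λₙ = 4.8n²π².
First three modes:
  n=1: λ₁ = 4.8π² ≈ 47.374
  n=2: λ₂ = 19.2π² ≈ 189.496 (4× faster decay)
  n=3: λ₃ = 43.2π² ≈ 426.367 (9× faster decay)
As t → ∞, higher modes decay exponentially faster. The n=1 mode dominates: φ ~ c₁ sin(πx) e^{-λ₁t}.
Decay rate: λ₁ = 4.8π² ≈ 47.374.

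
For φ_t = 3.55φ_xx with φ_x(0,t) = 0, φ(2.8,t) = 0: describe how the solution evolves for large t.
φ → 0. Heat escapes through the Dirichlet boundary.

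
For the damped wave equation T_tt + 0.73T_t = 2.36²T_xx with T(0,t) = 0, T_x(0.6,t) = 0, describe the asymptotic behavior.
T → 0. Damping (γ=0.73) dissipates energy; oscillations decay exponentially.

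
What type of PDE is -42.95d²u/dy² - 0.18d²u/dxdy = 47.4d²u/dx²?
Rewriting in standard form: -47.4d²u/dx² - 0.18d²u/dxdy - 42.95d²u/dy² = 0. With A = -47.4, B = -0.18, C = -42.95, the discriminant is -8143.2876. This is an elliptic PDE.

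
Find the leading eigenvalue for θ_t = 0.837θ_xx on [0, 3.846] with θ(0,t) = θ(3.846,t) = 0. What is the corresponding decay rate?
Eigenvalues: λₙ = 0.837n²π²/3.846².
First three modes:
  n=1: λ₁ = 0.837π²/3.846² ≈ 0.558
  n=2: λ₂ = 3.348π²/3.846² ≈ 2.234 (4× faster decay)
  n=3: λ₃ = 7.533π²/3.846² ≈ 5.026 (9× faster decay)
As t → ∞, higher modes decay exponentially faster. The n=1 mode dominates: θ ~ c₁ sin(πx/3.846) e^{-λ₁t}.
Decay rate: λ₁ = 0.837π²/3.846² ≈ 0.558.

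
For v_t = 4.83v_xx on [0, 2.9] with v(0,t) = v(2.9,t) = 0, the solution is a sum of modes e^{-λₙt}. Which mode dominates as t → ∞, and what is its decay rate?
Eigenvalues: λₙ = 4.83n²π²/2.9².
First three modes:
  n=1: λ₁ = 4.83π²/2.9² ≈ 5.668
  n=2: λ₂ = 19.32π²/2.9² ≈ 22.673 (4× faster decay)
  n=3: λ₃ = 43.47π²/2.9² ≈ 51.014 (9× faster decay)
As t → ∞, higher modes decay exponentially faster. The n=1 mode dominates: v ~ c₁ sin(πx/2.9) e^{-λ₁t}.
Decay rate: λ₁ = 4.83π²/2.9² ≈ 5.668.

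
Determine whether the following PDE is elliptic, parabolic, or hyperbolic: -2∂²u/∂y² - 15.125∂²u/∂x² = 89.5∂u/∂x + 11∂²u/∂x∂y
Rewriting in standard form: -15.125∂²u/∂x² - 11∂²u/∂x∂y - 2∂²u/∂y² - 89.5∂u/∂x = 0. Coefficients: A = -15.125, B = -11, C = -2. B² - 4AC = 0, which is zero, so the equation is parabolic.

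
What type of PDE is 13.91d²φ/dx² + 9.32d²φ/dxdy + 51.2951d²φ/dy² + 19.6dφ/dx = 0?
With A = 13.91, B = 9.32, C = 51.2951, the discriminant is -2767.196964. This is an elliptic PDE.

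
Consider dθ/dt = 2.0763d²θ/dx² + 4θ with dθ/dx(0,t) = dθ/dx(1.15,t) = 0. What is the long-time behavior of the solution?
As t → ∞, θ grows unboundedly. With Neumann BCs the constant mode has diffusion eigenvalue 0, so any r > 0 makes it grow like e^(4t); solution grows exponentially.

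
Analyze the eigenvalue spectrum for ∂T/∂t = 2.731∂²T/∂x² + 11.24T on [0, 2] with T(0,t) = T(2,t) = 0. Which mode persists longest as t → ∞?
Eigenvalues: λₙ = 2.731n²π²/2² - 11.24.
First three modes:
  n=1: λ₁ = 2.731π²/2² - 11.24 ≈ -4.502
  n=2: λ₂ = 10.924π²/2² - 11.24 ≈ 15.714
  n=3: λ₃ = 24.579π²/2² - 11.24 ≈ 49.406
Since 2.731π²/2² ≈ 6.738 < 11.24, λ₁ < 0.
The n=1 mode grows fastest (−λₙ is largest for n=1) → dominates.
Asymptotic: T ~ c₁ sin(πx/2) e^{4.502t} (exponential growth at rate −λ₁ ≈ 4.502).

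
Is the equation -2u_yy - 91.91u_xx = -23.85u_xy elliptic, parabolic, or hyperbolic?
Rewriting in standard form: -91.91u_xx + 23.85u_xy - 2u_yy = 0. Computing B² - 4AC with A = -91.91, B = 23.85, C = -2: discriminant = -166.4575 (negative). Answer: elliptic.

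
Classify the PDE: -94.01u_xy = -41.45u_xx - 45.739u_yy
Rewriting in standard form: 41.45u_xx - 94.01u_xy + 45.739u_yy = 0. A = 41.45, B = -94.01, C = 45.739. Discriminant B² - 4AC = 1254.3539. Since 1254.3539 > 0, hyperbolic.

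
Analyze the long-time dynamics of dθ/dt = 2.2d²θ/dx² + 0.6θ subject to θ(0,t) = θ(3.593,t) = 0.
Long-time behavior: θ → 0. Diffusion dominates reaction (r=0.6 < κπ²/L²≈1.68); solution decays.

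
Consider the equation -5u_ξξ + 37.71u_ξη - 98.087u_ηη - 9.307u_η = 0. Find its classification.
Elliptic. (A = -5, B = 37.71, C = -98.087 gives B² - 4AC = -539.6959.)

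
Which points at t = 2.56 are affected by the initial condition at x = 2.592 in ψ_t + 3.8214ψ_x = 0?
At x = 12.374784. The characteristic carries data from (2.592, 0) to (12.374784, 2.56).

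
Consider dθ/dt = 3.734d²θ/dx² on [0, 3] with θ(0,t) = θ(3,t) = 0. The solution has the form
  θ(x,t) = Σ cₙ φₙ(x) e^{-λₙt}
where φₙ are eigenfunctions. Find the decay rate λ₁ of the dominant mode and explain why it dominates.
Eigenvalues: λₙ = 3.734n²π²/3².
First three modes:
  n=1: λ₁ = 3.734π²/3² ≈ 4.095
  n=2: λ₂ = 14.936π²/3² ≈ 16.379 (4× faster decay)
  n=3: λ₃ = 33.606π²/3² ≈ 36.853 (9× faster decay)
As t → ∞, higher modes decay exponentially faster. The n=1 mode dominates: θ ~ c₁ sin(πx/3) e^{-λ₁t}.
Decay rate: λ₁ = 3.734π²/3² ≈ 4.095.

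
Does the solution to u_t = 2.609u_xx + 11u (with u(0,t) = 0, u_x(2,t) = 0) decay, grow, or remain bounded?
u grows unboundedly. Reaction dominates diffusion (r=11 > κπ²/(4L²)≈1.61); solution grows exponentially.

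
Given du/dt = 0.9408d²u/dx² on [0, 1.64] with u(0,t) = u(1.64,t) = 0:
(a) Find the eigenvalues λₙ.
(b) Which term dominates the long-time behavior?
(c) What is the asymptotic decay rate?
Eigenvalues: λₙ = 0.9408n²π²/1.64².
First three modes:
  n=1: λ₁ = 0.9408π²/1.64² ≈ 3.452
  n=2: λ₂ = 3.7632π²/1.64² ≈ 13.809 (4× faster decay)
  n=3: λ₃ = 8.4672π²/1.64² ≈ 31.071 (9× faster decay)
As t → ∞, higher modes decay exponentially faster. The n=1 mode dominates: u ~ c₁ sin(πx/1.64) e^{-λ₁t}.
Decay rate: λ₁ = 0.9408π²/1.64² ≈ 3.452.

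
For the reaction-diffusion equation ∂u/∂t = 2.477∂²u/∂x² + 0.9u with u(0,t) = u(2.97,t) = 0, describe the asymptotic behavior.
u → 0. Diffusion dominates reaction (r=0.9 < κπ²/L²≈2.77); solution decays.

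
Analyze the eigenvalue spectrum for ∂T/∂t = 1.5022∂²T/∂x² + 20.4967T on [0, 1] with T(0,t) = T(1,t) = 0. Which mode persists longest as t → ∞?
Eigenvalues: λₙ = 1.5022n²π²/1² - 20.4967.
First three modes:
  n=1: λ₁ = 1.5022π² - 20.4967 ≈ -5.671
  n=2: λ₂ = 6.0088π² - 20.4967 ≈ 38.808
  n=3: λ₃ = 13.5198π² - 20.4967 ≈ 112.938
Since 1.5022π² ≈ 14.826 < 20.4967, λ₁ < 0.
The n=1 mode grows fastest (−λₙ is largest for n=1) → dominates.
Asymptotic: T ~ c₁ sin(πx/1) e^{5.671t} (exponential growth at rate −λ₁ ≈ 5.671).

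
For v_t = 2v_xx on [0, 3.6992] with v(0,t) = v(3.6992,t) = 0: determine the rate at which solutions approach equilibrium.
Eigenvalues: λₙ = 2n²π²/3.6992².
First three modes:
  n=1: λ₁ = 2π²/3.6992² ≈ 1.442
  n=2: λ₂ = 8π²/3.6992² ≈ 5.77 (4× faster decay)
  n=3: λ₃ = 18π²/3.6992² ≈ 12.982 (9× faster decay)
As t → ∞, higher modes decay exponentially faster. The n=1 mode dominates: v ~ c₁ sin(πx/3.6992) e^{-λ₁t}.
Decay rate: λ₁ = 2π²/3.6992² ≈ 1.442.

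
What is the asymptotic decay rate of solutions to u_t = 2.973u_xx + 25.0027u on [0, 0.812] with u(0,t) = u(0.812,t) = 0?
Eigenvalues: λₙ = 2.973n²π²/0.812² - 25.0027.
First three modes:
  n=1: λ₁ = 2.973π²/0.812² - 25.0027 ≈ 19.5
  n=2: λ₂ = 11.892π²/0.812² - 25.0027 ≈ 153.007
  n=3: λ₃ = 26.757π²/0.812² - 25.0027 ≈ 375.518
Since 2.973π²/0.812² ≈ 44.502 > 25.0027, all λₙ > 0.
The n=1 mode decays slowest → dominates as t → ∞.
Asymptotic: u ~ c₁ sin(πx/0.812) e^{-λ₁t} with decay rate λ₁ ≈ 19.5.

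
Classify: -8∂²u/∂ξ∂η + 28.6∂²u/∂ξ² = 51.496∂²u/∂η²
Rewriting in standard form: 28.6∂²u/∂ξ² - 8∂²u/∂ξ∂η - 51.496∂²u/∂η² = 0. Hyperbolic (discriminant = 5955.1424).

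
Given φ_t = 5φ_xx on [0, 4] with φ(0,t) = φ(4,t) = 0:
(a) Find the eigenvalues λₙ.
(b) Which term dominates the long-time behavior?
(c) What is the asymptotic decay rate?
Eigenvalues: λₙ = 5n²π²/4².
First three modes:
  n=1: λ₁ = 5π²/4² ≈ 3.084
  n=2: λ₂ = 20π²/4² ≈ 12.337 (4× faster decay)
  n=3: λ₃ = 45π²/4² ≈ 27.758 (9× faster decay)
As t → ∞, higher modes decay exponentially faster. The n=1 mode dominates: φ ~ c₁ sin(πx/4) e^{-λ₁t}.
Decay rate: λ₁ = 5π²/4² ≈ 3.084.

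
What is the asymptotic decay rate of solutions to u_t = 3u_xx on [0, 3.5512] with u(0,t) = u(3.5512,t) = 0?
Eigenvalues: λₙ = 3n²π²/3.5512².
First three modes:
  n=1: λ₁ = 3π²/3.5512² ≈ 2.348
  n=2: λ₂ = 12π²/3.5512² ≈ 9.391 (4× faster decay)
  n=3: λ₃ = 27π²/3.5512² ≈ 21.131 (9× faster decay)
As t → ∞, higher modes decay exponentially faster. The n=1 mode dominates: u ~ c₁ sin(πx/3.5512) e^{-λ₁t}.
Decay rate: λ₁ = 3π²/3.5512² ≈ 2.348.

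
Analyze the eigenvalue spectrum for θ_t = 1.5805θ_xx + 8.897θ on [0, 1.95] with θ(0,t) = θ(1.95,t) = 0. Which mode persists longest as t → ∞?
Eigenvalues: λₙ = 1.5805n²π²/1.95² - 8.897.
First three modes:
  n=1: λ₁ = 1.5805π²/1.95² - 8.897 ≈ -4.795
  n=2: λ₂ = 6.322π²/1.95² - 8.897 ≈ 7.512
  n=3: λ₃ = 14.2245π²/1.95² - 8.897 ≈ 28.023
Since 1.5805π²/1.95² ≈ 4.102 < 8.897, λ₁ < 0.
The n=1 mode grows fastest (−λₙ is largest for n=1) → dominates.
Asymptotic: θ ~ c₁ sin(πx/1.95) e^{4.795t} (exponential growth at rate −λ₁ ≈ 4.795).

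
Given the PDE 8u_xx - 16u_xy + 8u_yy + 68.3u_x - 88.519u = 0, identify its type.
The second-order coefficients are A = 8, B = -16, C = 8. Since B² - 4AC = 0 = 0, this is a parabolic PDE.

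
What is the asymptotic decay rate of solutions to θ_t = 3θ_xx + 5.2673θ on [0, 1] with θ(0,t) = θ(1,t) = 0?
Eigenvalues: λₙ = 3n²π²/1² - 5.2673.
First three modes:
  n=1: λ₁ = 3π² - 5.2673 ≈ 24.342
  n=2: λ₂ = 12π² - 5.2673 ≈ 113.168
  n=3: λ₃ = 27π² - 5.2673 ≈ 261.212
Since 3π² ≈ 29.609 > 5.2673, all λₙ > 0.
The n=1 mode decays slowest → dominates as t → ∞.
Asymptotic: θ ~ c₁ sin(πx/1) e^{-λ₁t} with decay rate λ₁ ≈ 24.342.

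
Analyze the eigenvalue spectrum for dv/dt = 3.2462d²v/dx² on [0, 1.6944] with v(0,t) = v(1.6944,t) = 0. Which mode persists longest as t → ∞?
Eigenvalues: λₙ = 3.2462n²π²/1.6944².
First three modes:
  n=1: λ₁ = 3.2462π²/1.6944² ≈ 11.159
  n=2: λ₂ = 12.9848π²/1.6944² ≈ 44.638 (4× faster decay)
  n=3: λ₃ = 29.2158π²/1.6944² ≈ 100.435 (9× faster decay)
As t → ∞, higher modes decay exponentially faster. The n=1 mode dominates: v ~ c₁ sin(πx/1.6944) e^{-λ₁t}.
Decay rate: λ₁ = 3.2462π²/1.6944² ≈ 11.159.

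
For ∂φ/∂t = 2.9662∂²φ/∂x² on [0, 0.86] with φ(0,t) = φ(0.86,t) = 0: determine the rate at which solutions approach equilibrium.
Eigenvalues: λₙ = 2.9662n²π²/0.86².
First three modes:
  n=1: λ₁ = 2.9662π²/0.86² ≈ 39.583
  n=2: λ₂ = 11.8648π²/0.86² ≈ 158.33 (4× faster decay)
  n=3: λ₃ = 26.6958π²/0.86² ≈ 356.243 (9× faster decay)
As t → ∞, higher modes decay exponentially faster. The n=1 mode dominates: φ ~ c₁ sin(πx/0.86) e^{-λ₁t}.
Decay rate: λ₁ = 2.9662π²/0.86² ≈ 39.583.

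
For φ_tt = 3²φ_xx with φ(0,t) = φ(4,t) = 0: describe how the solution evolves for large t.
φ oscillates (no decay). Energy is conserved; the solution oscillates indefinitely as standing waves.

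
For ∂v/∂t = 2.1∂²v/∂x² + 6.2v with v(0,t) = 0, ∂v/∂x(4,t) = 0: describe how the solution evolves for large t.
v grows unboundedly. Reaction dominates diffusion (r=6.2 > κπ²/(4L²)≈0.32); solution grows exponentially.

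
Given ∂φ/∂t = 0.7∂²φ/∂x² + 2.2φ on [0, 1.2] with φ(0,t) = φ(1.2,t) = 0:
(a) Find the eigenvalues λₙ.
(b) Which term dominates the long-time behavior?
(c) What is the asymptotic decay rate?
Eigenvalues: λₙ = 0.7n²π²/1.2² - 2.2.
First three modes:
  n=1: λ₁ = 0.7π²/1.2² - 2.2 ≈ 2.598
  n=2: λ₂ = 2.8π²/1.2² - 2.2 ≈ 16.991
  n=3: λ₃ = 6.3π²/1.2² - 2.2 ≈ 40.98
Since 0.7π²/1.2² ≈ 4.798 > 2.2, all λₙ > 0.
The n=1 mode decays slowest → dominates as t → ∞.
Asymptotic: φ ~ c₁ sin(πx/1.2) e^{-λ₁t} with decay rate λ₁ ≈ 2.598.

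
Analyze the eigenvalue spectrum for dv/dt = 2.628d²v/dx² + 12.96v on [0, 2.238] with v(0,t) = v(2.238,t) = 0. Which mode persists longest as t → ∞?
Eigenvalues: λₙ = 2.628n²π²/2.238² - 12.96.
First three modes:
  n=1: λ₁ = 2.628π²/2.238² - 12.96 ≈ -7.781
  n=2: λ₂ = 10.512π²/2.238² - 12.96 ≈ 7.754
  n=3: λ₃ = 23.652π²/2.238² - 12.96 ≈ 33.647
Since 2.628π²/2.238² ≈ 5.179 < 12.96, λ₁ < 0.
The n=1 mode grows fastest (−λₙ is largest for n=1) → dominates.
Asymptotic: v ~ c₁ sin(πx/2.238) e^{7.781t} (exponential growth at rate −λ₁ ≈ 7.781).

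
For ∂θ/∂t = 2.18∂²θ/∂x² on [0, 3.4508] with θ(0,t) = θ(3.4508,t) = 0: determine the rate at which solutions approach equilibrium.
Eigenvalues: λₙ = 2.18n²π²/3.4508².
First three modes:
  n=1: λ₁ = 2.18π²/3.4508² ≈ 1.807
  n=2: λ₂ = 8.72π²/3.4508² ≈ 7.227 (4× faster decay)
  n=3: λ₃ = 19.62π²/3.4508² ≈ 16.261 (9× faster decay)
As t → ∞, higher modes decay exponentially faster. The n=1 mode dominates: θ ~ c₁ sin(πx/3.4508) e^{-λ₁t}.
Decay rate: λ₁ = 2.18π²/3.4508² ≈ 1.807.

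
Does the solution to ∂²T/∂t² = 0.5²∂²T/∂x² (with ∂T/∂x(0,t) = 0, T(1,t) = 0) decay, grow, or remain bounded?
T oscillates (no decay). Energy is conserved; the solution oscillates indefinitely as standing waves.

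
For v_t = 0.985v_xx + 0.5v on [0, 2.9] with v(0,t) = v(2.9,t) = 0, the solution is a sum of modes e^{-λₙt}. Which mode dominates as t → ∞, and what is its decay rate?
Eigenvalues: λₙ = 0.985n²π²/2.9² - 0.5.
First three modes:
  n=1: λ₁ = 0.985π²/2.9² - 0.5 ≈ 0.656
  n=2: λ₂ = 3.94π²/2.9² - 0.5 ≈ 4.124
  n=3: λ₃ = 8.865π²/2.9² - 0.5 ≈ 9.904
Since 0.985π²/2.9² ≈ 1.156 > 0.5, all λₙ > 0.
The n=1 mode decays slowest → dominates as t → ∞.
Asymptotic: v ~ c₁ sin(πx/2.9) e^{-λ₁t} with decay rate λ₁ ≈ 0.656.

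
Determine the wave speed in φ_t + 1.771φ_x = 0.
Speed = 1.771. Information travels along x - 1.771t = const (rightward).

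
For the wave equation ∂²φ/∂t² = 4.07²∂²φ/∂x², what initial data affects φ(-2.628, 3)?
Domain of dependence: [-14.838, 9.582]. Signals travel at speed 4.07, so data within |x - -2.628| ≤ 4.07·3 = 12.21 can reach the point.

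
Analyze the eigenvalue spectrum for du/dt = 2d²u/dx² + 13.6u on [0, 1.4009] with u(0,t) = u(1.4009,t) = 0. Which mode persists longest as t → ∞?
Eigenvalues: λₙ = 2n²π²/1.4009² - 13.6.
First three modes:
  n=1: λ₁ = 2π²/1.4009² - 13.6 ≈ -3.542
  n=2: λ₂ = 8π²/1.4009² - 13.6 ≈ 26.632
  n=3: λ₃ = 18π²/1.4009² - 13.6 ≈ 76.923
Since 2π²/1.4009² ≈ 10.058 < 13.6, λ₁ < 0.
The n=1 mode grows fastest (−λₙ is largest for n=1) → dominates.
Asymptotic: u ~ c₁ sin(πx/1.4009) e^{3.542t} (exponential growth at rate −λ₁ ≈ 3.542).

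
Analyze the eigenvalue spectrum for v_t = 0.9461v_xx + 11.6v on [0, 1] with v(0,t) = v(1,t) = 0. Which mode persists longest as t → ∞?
Eigenvalues: λₙ = 0.9461n²π²/1² - 11.6.
First three modes:
  n=1: λ₁ = 0.9461π² - 11.6 ≈ -2.262
  n=2: λ₂ = 3.7844π² - 11.6 ≈ 25.751
  n=3: λ₃ = 8.5149π² - 11.6 ≈ 72.439
Since 0.9461π² ≈ 9.338 < 11.6, λ₁ < 0.
The n=1 mode grows fastest (−λₙ is largest for n=1) → dominates.
Asymptotic: v ~ c₁ sin(πx/1) e^{2.262t} (exponential growth at rate −λ₁ ≈ 2.262).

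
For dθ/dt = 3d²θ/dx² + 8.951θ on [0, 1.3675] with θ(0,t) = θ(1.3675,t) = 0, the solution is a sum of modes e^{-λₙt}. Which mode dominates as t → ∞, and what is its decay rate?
Eigenvalues: λₙ = 3n²π²/1.3675² - 8.951.
First three modes:
  n=1: λ₁ = 3π²/1.3675² - 8.951 ≈ 6.882
  n=2: λ₂ = 12π²/1.3675² - 8.951 ≈ 54.381
  n=3: λ₃ = 27π²/1.3675² - 8.951 ≈ 133.547
Since 3π²/1.3675² ≈ 15.833 > 8.951, all λₙ > 0.
The n=1 mode decays slowest → dominates as t → ∞.
Asymptotic: θ ~ c₁ sin(πx/1.3675) e^{-λ₁t} with decay rate λ₁ ≈ 6.882.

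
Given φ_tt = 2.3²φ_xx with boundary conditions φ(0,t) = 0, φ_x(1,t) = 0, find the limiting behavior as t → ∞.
φ oscillates (no decay). Energy is conserved; the solution oscillates indefinitely as standing waves.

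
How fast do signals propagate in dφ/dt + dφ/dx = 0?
Speed = 1. Information travels along x - 1t = const (rightward).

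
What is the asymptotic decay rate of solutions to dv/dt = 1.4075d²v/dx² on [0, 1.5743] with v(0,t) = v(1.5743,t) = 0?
Eigenvalues: λₙ = 1.4075n²π²/1.5743².
First three modes:
  n=1: λ₁ = 1.4075π²/1.5743² ≈ 5.605
  n=2: λ₂ = 5.63π²/1.5743² ≈ 22.42 (4× faster decay)
  n=3: λ₃ = 12.6675π²/1.5743² ≈ 50.445 (9× faster decay)
As t → ∞, higher modes decay exponentially faster. The n=1 mode dominates: v ~ c₁ sin(πx/1.5743) e^{-λ₁t}.
Decay rate: λ₁ = 1.4075π²/1.5743² ≈ 5.605.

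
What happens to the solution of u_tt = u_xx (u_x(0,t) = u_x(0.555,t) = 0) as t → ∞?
u oscillates about a mean that drifts linearly in t (generically unbounded; no decay). There is no damping, so the nonconstant modes persist as standing waves (energy conserved, no decay). But with Neumann conditions at both ends the constant mode has eigenvalue 0: the spatial mean M(t) of u satisfies M'' = 0, so M(t) = M(0) + M'(0)·t. Unless the initial velocity has zero mean (∫u_t(x,0)dx = 0), the solution grows linearly in t (unbounded, though not exponentially); if it does have zero mean, the solution stays bounded and simply oscillates.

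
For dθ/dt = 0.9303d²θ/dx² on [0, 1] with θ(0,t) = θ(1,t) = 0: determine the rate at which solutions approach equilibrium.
Eigenvalues: λₙ = 0.9303n²π².
First three modes:
  n=1: λ₁ = 0.9303π² ≈ 9.182
  n=2: λ₂ = 3.7212π² ≈ 36.727 (4× faster decay)
  n=3: λ₃ = 8.3727π² ≈ 82.635 (9× faster decay)
As t → ∞, higher modes decay exponentially faster. The n=1 mode dominates: θ ~ c₁ sin(πx) e^{-λ₁t}.
Decay rate: λ₁ = 0.9303π² ≈ 9.182.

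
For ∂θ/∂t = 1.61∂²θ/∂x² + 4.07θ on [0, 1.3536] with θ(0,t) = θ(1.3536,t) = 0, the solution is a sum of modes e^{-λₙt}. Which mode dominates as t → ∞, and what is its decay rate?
Eigenvalues: λₙ = 1.61n²π²/1.3536² - 4.07.
First three modes:
  n=1: λ₁ = 1.61π²/1.3536² - 4.07 ≈ 4.603
  n=2: λ₂ = 6.44π²/1.3536² - 4.07 ≈ 30.62
  n=3: λ₃ = 14.49π²/1.3536² - 4.07 ≈ 73.983
Since 1.61π²/1.3536² ≈ 8.673 > 4.07, all λₙ > 0.
The n=1 mode decays slowest → dominates as t → ∞.
Asymptotic: θ ~ c₁ sin(πx/1.3536) e^{-λ₁t} with decay rate λ₁ ≈ 4.603.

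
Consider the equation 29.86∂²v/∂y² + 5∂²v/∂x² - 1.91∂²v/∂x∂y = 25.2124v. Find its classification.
Rewriting in standard form: 5∂²v/∂x² - 1.91∂²v/∂x∂y + 29.86∂²v/∂y² - 25.2124v = 0. Elliptic. (A = 5, B = -1.91, C = 29.86 gives B² - 4AC = -593.5519.)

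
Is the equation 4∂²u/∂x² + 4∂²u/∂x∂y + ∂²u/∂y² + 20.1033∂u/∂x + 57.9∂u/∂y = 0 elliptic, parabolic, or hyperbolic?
Computing B² - 4AC with A = 4, B = 4, C = 1: discriminant = 0 (zero). Answer: parabolic.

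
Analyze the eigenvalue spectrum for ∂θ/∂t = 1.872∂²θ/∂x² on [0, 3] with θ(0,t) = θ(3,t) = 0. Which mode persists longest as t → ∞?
Eigenvalues: λₙ = 1.872n²π²/3².
First three modes:
  n=1: λ₁ = 1.872π²/3² ≈ 2.053
  n=2: λ₂ = 7.488π²/3² ≈ 8.212 (4× faster decay)
  n=3: λ₃ = 16.848π²/3² ≈ 18.476 (9× faster decay)
As t → ∞, higher modes decay exponentially faster. The n=1 mode dominates: θ ~ c₁ sin(πx/3) e^{-λ₁t}.
Decay rate: λ₁ = 1.872π²/3² ≈ 2.053.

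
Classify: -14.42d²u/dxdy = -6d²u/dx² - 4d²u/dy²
Rewriting in standard form: 6d²u/dx² - 14.42d²u/dxdy + 4d²u/dy² = 0. Hyperbolic (discriminant = 111.9364).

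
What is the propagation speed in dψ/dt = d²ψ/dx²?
Infinite. The heat equation is parabolic, not hyperbolic, so disturbances propagate instantly.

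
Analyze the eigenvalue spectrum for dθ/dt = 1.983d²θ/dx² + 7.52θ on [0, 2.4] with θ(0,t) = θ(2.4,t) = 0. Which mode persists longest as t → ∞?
Eigenvalues: λₙ = 1.983n²π²/2.4² - 7.52.
First three modes:
  n=1: λ₁ = 1.983π²/2.4² - 7.52 ≈ -4.122
  n=2: λ₂ = 7.932π²/2.4² - 7.52 ≈ 6.071
  n=3: λ₃ = 17.847π²/2.4² - 7.52 ≈ 23.06
Since 1.983π²/2.4² ≈ 3.398 < 7.52, λ₁ < 0.
The n=1 mode grows fastest (−λₙ is largest for n=1) → dominates.
Asymptotic: θ ~ c₁ sin(πx/2.4) e^{4.122t} (exponential growth at rate −λ₁ ≈ 4.122).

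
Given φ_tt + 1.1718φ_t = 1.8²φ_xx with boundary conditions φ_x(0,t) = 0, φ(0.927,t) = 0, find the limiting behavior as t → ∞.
φ → 0. Damping (γ=1.1718) dissipates energy; oscillations decay exponentially.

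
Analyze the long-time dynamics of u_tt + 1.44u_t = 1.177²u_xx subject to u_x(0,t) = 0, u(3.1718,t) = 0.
Long-time behavior: u → 0. Damping (γ=1.44) dissipates energy; oscillations decay exponentially.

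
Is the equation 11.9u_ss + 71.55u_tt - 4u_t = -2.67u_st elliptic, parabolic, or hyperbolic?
Rewriting in standard form: 11.9u_ss + 2.67u_st + 71.55u_tt - 4u_t = 0. Computing B² - 4AC with A = 11.9, B = 2.67, C = 71.55: discriminant = -3398.6511 (negative). Answer: elliptic.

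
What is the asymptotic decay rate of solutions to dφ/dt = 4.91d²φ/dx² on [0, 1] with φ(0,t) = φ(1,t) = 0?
Eigenvalues: λₙ = 4.91n²π².
First three modes:
  n=1: λ₁ = 4.91π² ≈ 48.46
  n=2: λ₂ = 19.64π² ≈ 193.839 (4× faster decay)
  n=3: λ₃ = 44.19π² ≈ 436.138 (9× faster decay)
As t → ∞, higher modes decay exponentially faster. The n=1 mode dominates: φ ~ c₁ sin(πx) e^{-λ₁t}.
Decay rate: λ₁ = 4.91π² ≈ 48.46.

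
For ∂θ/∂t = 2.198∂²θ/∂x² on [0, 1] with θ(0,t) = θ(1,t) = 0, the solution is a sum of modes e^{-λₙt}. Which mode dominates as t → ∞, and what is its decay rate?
Eigenvalues: λₙ = 2.198n²π².
First three modes:
  n=1: λ₁ = 2.198π² ≈ 21.693
  n=2: λ₂ = 8.792π² ≈ 86.774 (4× faster decay)
  n=3: λ₃ = 19.782π² ≈ 195.241 (9× faster decay)
As t → ∞, higher modes decay exponentially faster. The n=1 mode dominates: θ ~ c₁ sin(πx) e^{-λ₁t}.
Decay rate: λ₁ = 2.198π² ≈ 21.693.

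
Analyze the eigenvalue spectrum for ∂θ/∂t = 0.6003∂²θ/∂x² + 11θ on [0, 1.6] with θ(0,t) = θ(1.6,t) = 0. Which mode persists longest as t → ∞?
Eigenvalues: λₙ = 0.6003n²π²/1.6² - 11.
First three modes:
  n=1: λ₁ = 0.6003π²/1.6² - 11 ≈ -8.686
  n=2: λ₂ = 2.4012π²/1.6² - 11 ≈ -1.743
  n=3: λ₃ = 5.4027π²/1.6² - 11 ≈ 9.829
Since 0.6003π²/1.6² ≈ 2.314 < 11, λ₁ < 0.
The n=1 mode grows fastest (−λₙ is largest for n=1) → dominates.
Asymptotic: θ ~ c₁ sin(πx/1.6) e^{8.686t} (exponential growth at rate −λ₁ ≈ 8.686).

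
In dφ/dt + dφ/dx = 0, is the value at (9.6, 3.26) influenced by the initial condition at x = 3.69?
No. Only data at x = 6.34 affects (9.6, 3.26). Advection has one-way propagation along characteristics.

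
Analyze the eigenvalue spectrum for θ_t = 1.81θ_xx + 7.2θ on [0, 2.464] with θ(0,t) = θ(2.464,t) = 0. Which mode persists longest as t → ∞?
Eigenvalues: λₙ = 1.81n²π²/2.464² - 7.2.
First three modes:
  n=1: λ₁ = 1.81π²/2.464² - 7.2 ≈ -4.258
  n=2: λ₂ = 7.24π²/2.464² - 7.2 ≈ 4.569
  n=3: λ₃ = 16.29π²/2.464² - 7.2 ≈ 19.281
Since 1.81π²/2.464² ≈ 2.942 < 7.2, λ₁ < 0.
The n=1 mode grows fastest (−λₙ is largest for n=1) → dominates.
Asymptotic: θ ~ c₁ sin(πx/2.464) e^{4.258t} (exponential growth at rate −λ₁ ≈ 4.258).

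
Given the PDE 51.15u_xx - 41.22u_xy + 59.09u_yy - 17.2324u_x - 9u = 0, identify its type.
The second-order coefficients are A = 51.15, B = -41.22, C = 59.09. Since B² - 4AC = -10390.7256 < 0, this is an elliptic PDE.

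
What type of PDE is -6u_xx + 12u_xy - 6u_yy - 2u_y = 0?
With A = -6, B = 12, C = -6, the discriminant is 0. This is a parabolic PDE.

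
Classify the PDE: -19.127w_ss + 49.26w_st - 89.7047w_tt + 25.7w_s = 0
A = -19.127, B = 49.26, C = -89.7047. Discriminant B² - 4AC = -4436.5795876. Since -4436.5795876 < 0, elliptic.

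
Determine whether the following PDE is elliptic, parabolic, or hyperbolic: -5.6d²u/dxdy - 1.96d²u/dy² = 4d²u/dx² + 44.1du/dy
Rewriting in standard form: -4d²u/dx² - 5.6d²u/dxdy - 1.96d²u/dy² - 44.1du/dy = 0. Coefficients: A = -4, B = -5.6, C = -1.96. B² - 4AC = 0, which is zero, so the equation is parabolic.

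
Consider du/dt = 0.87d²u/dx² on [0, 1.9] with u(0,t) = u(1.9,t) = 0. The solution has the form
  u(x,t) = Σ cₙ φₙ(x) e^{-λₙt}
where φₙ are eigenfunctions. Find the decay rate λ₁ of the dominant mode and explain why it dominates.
Eigenvalues: λₙ = 0.87n²π²/1.9².
First three modes:
  n=1: λ₁ = 0.87π²/1.9² ≈ 2.379
  n=2: λ₂ = 3.48π²/1.9² ≈ 9.514 (4× faster decay)
  n=3: λ₃ = 7.83π²/1.9² ≈ 21.407 (9× faster decay)
As t → ∞, higher modes decay exponentially faster. The n=1 mode dominates: u ~ c₁ sin(πx/1.9) e^{-λ₁t}.
Decay rate: λ₁ = 0.87π²/1.9² ≈ 2.379.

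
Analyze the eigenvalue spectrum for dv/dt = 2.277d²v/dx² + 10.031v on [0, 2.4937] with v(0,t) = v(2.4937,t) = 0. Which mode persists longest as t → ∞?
Eigenvalues: λₙ = 2.277n²π²/2.4937² - 10.031.
First three modes:
  n=1: λ₁ = 2.277π²/2.4937² - 10.031 ≈ -6.417
  n=2: λ₂ = 9.108π²/2.4937² - 10.031 ≈ 4.425
  n=3: λ₃ = 20.493π²/2.4937² - 10.031 ≈ 22.494
Since 2.277π²/2.4937² ≈ 3.614 < 10.031, λ₁ < 0.
The n=1 mode grows fastest (−λₙ is largest for n=1) → dominates.
Asymptotic: v ~ c₁ sin(πx/2.4937) e^{6.417t} (exponential growth at rate −λ₁ ≈ 6.417).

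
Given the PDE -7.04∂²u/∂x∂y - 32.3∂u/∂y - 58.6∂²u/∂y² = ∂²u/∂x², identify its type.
Rewriting in standard form: -∂²u/∂x² - 7.04∂²u/∂x∂y - 58.6∂²u/∂y² - 32.3∂u/∂y = 0. The second-order coefficients are A = -1, B = -7.04, C = -58.6. Since B² - 4AC = -184.8384 < 0, this is an elliptic PDE.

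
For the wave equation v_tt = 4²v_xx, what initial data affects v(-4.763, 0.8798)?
Domain of dependence: [-8.2822, -1.2438]. Signals travel at speed 4, so data within |x - -4.763| ≤ 4·0.8798 = 3.5192 can reach the point.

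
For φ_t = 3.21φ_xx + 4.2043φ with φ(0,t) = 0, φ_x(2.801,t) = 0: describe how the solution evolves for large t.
φ grows unboundedly. Reaction dominates diffusion (r=4.2043 > κπ²/(4L²)≈1.01); solution grows exponentially.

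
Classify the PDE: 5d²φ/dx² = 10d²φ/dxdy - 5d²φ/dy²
Rewriting in standard form: 5d²φ/dx² - 10d²φ/dxdy + 5d²φ/dy² = 0. A = 5, B = -10, C = 5. Discriminant B² - 4AC = 0. Since 0 = 0, parabolic.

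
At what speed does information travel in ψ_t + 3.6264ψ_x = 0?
Speed = 3.6264. Information travels along x - 3.6264t = const (rightward).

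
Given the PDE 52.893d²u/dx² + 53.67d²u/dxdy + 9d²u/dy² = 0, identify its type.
The second-order coefficients are A = 52.893, B = 53.67, C = 9. Since B² - 4AC = 976.3209 > 0, this is a hyperbolic PDE.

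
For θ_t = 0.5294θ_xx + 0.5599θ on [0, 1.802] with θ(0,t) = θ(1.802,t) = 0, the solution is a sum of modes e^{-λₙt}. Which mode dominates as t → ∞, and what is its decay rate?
Eigenvalues: λₙ = 0.5294n²π²/1.802² - 0.5599.
First three modes:
  n=1: λ₁ = 0.5294π²/1.802² - 0.5599 ≈ 1.049
  n=2: λ₂ = 2.1176π²/1.802² - 0.5599 ≈ 5.876
  n=3: λ₃ = 4.7646π²/1.802² - 0.5599 ≈ 13.922
Since 0.5294π²/1.802² ≈ 1.609 > 0.5599, all λₙ > 0.
The n=1 mode decays slowest → dominates as t → ∞.
Asymptotic: θ ~ c₁ sin(πx/1.802) e^{-λ₁t} with decay rate λ₁ ≈ 1.049.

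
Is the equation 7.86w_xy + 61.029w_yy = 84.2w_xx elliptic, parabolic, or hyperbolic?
Rewriting in standard form: -84.2w_xx + 7.86w_xy + 61.029w_yy = 0. Computing B² - 4AC with A = -84.2, B = 7.86, C = 61.029: discriminant = 20616.3468 (positive). Answer: hyperbolic.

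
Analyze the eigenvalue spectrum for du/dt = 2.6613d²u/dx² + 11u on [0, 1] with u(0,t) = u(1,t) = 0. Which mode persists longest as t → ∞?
Eigenvalues: λₙ = 2.6613n²π²/1² - 11.
First three modes:
  n=1: λ₁ = 2.6613π² - 11 ≈ 15.266
  n=2: λ₂ = 10.6452π² - 11 ≈ 94.064
  n=3: λ₃ = 23.9517π² - 11 ≈ 225.394
Since 2.6613π² ≈ 26.266 > 11, all λₙ > 0.
The n=1 mode decays slowest → dominates as t → ∞.
Asymptotic: u ~ c₁ sin(πx/1) e^{-λ₁t} with decay rate λ₁ ≈ 15.266.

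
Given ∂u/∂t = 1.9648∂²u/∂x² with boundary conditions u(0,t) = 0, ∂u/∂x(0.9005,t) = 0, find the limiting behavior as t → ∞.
u → 0. Heat escapes through the Dirichlet boundary.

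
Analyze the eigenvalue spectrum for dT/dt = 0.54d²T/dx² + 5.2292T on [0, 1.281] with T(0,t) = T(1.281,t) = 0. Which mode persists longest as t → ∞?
Eigenvalues: λₙ = 0.54n²π²/1.281² - 5.2292.
First three modes:
  n=1: λ₁ = 0.54π²/1.281² - 5.2292 ≈ -1.981
  n=2: λ₂ = 2.16π²/1.281² - 5.2292 ≈ 7.762
  n=3: λ₃ = 4.86π²/1.281² - 5.2292 ≈ 24.001
Since 0.54π²/1.281² ≈ 3.248 < 5.2292, λ₁ < 0.
The n=1 mode grows fastest (−λₙ is largest for n=1) → dominates.
Asymptotic: T ~ c₁ sin(πx/1.281) e^{1.981t} (exponential growth at rate −λ₁ ≈ 1.981).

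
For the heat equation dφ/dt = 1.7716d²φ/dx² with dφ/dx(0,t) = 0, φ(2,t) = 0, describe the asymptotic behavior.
φ → 0. Heat escapes through the Dirichlet boundary.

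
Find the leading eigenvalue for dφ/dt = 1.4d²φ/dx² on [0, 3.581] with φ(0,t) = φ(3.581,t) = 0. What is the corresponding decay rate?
Eigenvalues: λₙ = 1.4n²π²/3.581².
First three modes:
  n=1: λ₁ = 1.4π²/3.581² ≈ 1.078
  n=2: λ₂ = 5.6π²/3.581² ≈ 4.31 (4× faster decay)
  n=3: λ₃ = 12.6π²/3.581² ≈ 9.698 (9× faster decay)
As t → ∞, higher modes decay exponentially faster. The n=1 mode dominates: φ ~ c₁ sin(πx/3.581) e^{-λ₁t}.
Decay rate: λ₁ = 1.4π²/3.581² ≈ 1.078.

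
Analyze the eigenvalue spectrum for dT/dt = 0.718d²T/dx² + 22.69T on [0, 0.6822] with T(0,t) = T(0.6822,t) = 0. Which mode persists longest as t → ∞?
Eigenvalues: λₙ = 0.718n²π²/0.6822² - 22.69.
First three modes:
  n=1: λ₁ = 0.718π²/0.6822² - 22.69 ≈ -7.463
  n=2: λ₂ = 2.872π²/0.6822² - 22.69 ≈ 38.216
  n=3: λ₃ = 6.462π²/0.6822² - 22.69 ≈ 114.349
Since 0.718π²/0.6822² ≈ 15.227 < 22.69, λ₁ < 0.
The n=1 mode grows fastest (−λₙ is largest for n=1) → dominates.
Asymptotic: T ~ c₁ sin(πx/0.6822) e^{7.463t} (exponential growth at rate −λ₁ ≈ 7.463).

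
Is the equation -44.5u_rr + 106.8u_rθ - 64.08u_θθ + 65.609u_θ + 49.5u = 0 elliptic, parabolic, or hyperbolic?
Computing B² - 4AC with A = -44.5, B = 106.8, C = -64.08: discriminant = 0 (zero). Answer: parabolic.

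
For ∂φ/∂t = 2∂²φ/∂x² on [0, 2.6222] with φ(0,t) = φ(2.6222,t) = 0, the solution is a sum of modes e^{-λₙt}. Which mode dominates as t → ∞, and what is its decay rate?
Eigenvalues: λₙ = 2n²π²/2.6222².
First three modes:
  n=1: λ₁ = 2π²/2.6222² ≈ 2.871
  n=2: λ₂ = 8π²/2.6222² ≈ 11.483 (4× faster decay)
  n=3: λ₃ = 18π²/2.6222² ≈ 25.837 (9× faster decay)
As t → ∞, higher modes decay exponentially faster. The n=1 mode dominates: φ ~ c₁ sin(πx/2.6222) e^{-λ₁t}.
Decay rate: λ₁ = 2π²/2.6222² ≈ 2.871.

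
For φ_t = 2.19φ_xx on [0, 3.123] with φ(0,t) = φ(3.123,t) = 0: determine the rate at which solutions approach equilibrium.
Eigenvalues: λₙ = 2.19n²π²/3.123².
First three modes:
  n=1: λ₁ = 2.19π²/3.123² ≈ 2.216
  n=2: λ₂ = 8.76π²/3.123² ≈ 8.865 (4× faster decay)
  n=3: λ₃ = 19.71π²/3.123² ≈ 19.945 (9× faster decay)
As t → ∞, higher modes decay exponentially faster. The n=1 mode dominates: φ ~ c₁ sin(πx/3.123) e^{-λ₁t}.
Decay rate: λ₁ = 2.19π²/3.123² ≈ 2.216.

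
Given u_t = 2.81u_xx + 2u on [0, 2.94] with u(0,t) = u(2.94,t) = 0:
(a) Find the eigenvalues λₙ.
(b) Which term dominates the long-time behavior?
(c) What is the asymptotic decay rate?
Eigenvalues: λₙ = 2.81n²π²/2.94² - 2.
First three modes:
  n=1: λ₁ = 2.81π²/2.94² - 2 ≈ 1.209
  n=2: λ₂ = 11.24π²/2.94² - 2 ≈ 10.834
  n=3: λ₃ = 25.29π²/2.94² - 2 ≈ 26.877
Since 2.81π²/2.94² ≈ 3.209 > 2, all λₙ > 0.
The n=1 mode decays slowest → dominates as t → ∞.
Asymptotic: u ~ c₁ sin(πx/2.94) e^{-λ₁t} with decay rate λ₁ ≈ 1.209.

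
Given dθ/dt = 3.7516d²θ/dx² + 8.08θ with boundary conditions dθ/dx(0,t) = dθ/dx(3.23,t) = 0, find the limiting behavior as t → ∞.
θ grows unboundedly. With Neumann BCs the constant mode has diffusion eigenvalue 0, so any r > 0 makes it grow like e^(8.08t); solution grows exponentially.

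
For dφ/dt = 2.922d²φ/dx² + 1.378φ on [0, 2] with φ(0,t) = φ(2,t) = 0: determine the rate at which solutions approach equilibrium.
Eigenvalues: λₙ = 2.922n²π²/2² - 1.378.
First three modes:
  n=1: λ₁ = 2.922π²/2² - 1.378 ≈ 5.832
  n=2: λ₂ = 11.688π²/2² - 1.378 ≈ 27.461
  n=3: λ₃ = 26.298π²/2² - 1.378 ≈ 63.51
Since 2.922π²/2² ≈ 7.21 > 1.378, all λₙ > 0.
The n=1 mode decays slowest → dominates as t → ∞.
Asymptotic: φ ~ c₁ sin(πx/2) e^{-λ₁t} with decay rate λ₁ ≈ 5.832.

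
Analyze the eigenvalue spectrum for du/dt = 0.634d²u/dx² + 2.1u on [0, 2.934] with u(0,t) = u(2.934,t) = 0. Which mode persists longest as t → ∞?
Eigenvalues: λₙ = 0.634n²π²/2.934² - 2.1.
First three modes:
  n=1: λ₁ = 0.634π²/2.934² - 2.1 ≈ -1.373
  n=2: λ₂ = 2.536π²/2.934² - 2.1 ≈ 0.808
  n=3: λ₃ = 5.706π²/2.934² - 2.1 ≈ 4.442
Since 0.634π²/2.934² ≈ 0.727 < 2.1, λ₁ < 0.
The n=1 mode grows fastest (−λₙ is largest for n=1) → dominates.
Asymptotic: u ~ c₁ sin(πx/2.934) e^{1.373t} (exponential growth at rate −λ₁ ≈ 1.373).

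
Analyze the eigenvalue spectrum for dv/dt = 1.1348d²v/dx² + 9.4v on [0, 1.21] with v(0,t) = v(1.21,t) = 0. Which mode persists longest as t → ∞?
Eigenvalues: λₙ = 1.1348n²π²/1.21² - 9.4.
First three modes:
  n=1: λ₁ = 1.1348π²/1.21² - 9.4 ≈ -1.75
  n=2: λ₂ = 4.5392π²/1.21² - 9.4 ≈ 21.199
  n=3: λ₃ = 10.2132π²/1.21² - 9.4 ≈ 59.448
Since 1.1348π²/1.21² ≈ 7.65 < 9.4, λ₁ < 0.
The n=1 mode grows fastest (−λₙ is largest for n=1) → dominates.
Asymptotic: v ~ c₁ sin(πx/1.21) e^{1.75t} (exponential growth at rate −λ₁ ≈ 1.75).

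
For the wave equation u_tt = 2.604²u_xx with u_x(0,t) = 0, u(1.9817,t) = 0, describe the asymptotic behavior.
u oscillates (no decay). Energy is conserved; the solution oscillates indefinitely as standing waves.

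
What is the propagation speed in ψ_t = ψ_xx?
Infinite. The heat equation is parabolic, not hyperbolic, so disturbances propagate instantly.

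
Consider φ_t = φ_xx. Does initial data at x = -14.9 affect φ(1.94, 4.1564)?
Yes, for any finite x. The heat equation has infinite propagation speed, so all initial data affects all points at any t > 0.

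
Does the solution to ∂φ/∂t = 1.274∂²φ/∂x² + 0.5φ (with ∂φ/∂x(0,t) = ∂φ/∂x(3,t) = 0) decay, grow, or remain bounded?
φ grows unboundedly. With Neumann BCs the constant mode has diffusion eigenvalue 0, so any r > 0 makes it grow like e^(0.5t); solution grows exponentially.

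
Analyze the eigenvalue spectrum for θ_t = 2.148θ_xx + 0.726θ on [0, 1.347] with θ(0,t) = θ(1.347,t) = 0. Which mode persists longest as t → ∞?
Eigenvalues: λₙ = 2.148n²π²/1.347² - 0.726.
First three modes:
  n=1: λ₁ = 2.148π²/1.347² - 0.726 ≈ 10.958
  n=2: λ₂ = 8.592π²/1.347² - 0.726 ≈ 46.011
  n=3: λ₃ = 19.332π²/1.347² - 0.726 ≈ 104.432
Since 2.148π²/1.347² ≈ 11.684 > 0.726, all λₙ > 0.
The n=1 mode decays slowest → dominates as t → ∞.
Asymptotic: θ ~ c₁ sin(πx/1.347) e^{-λ₁t} with decay rate λ₁ ≈ 10.958.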